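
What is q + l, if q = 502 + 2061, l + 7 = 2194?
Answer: 4750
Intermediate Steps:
l = 2187 (l = -7 + 2194 = 2187)
q = 2563
q + l = 2563 + 2187 = 4750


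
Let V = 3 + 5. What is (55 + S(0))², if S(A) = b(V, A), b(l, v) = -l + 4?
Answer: 2601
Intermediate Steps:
V = 8
b(l, v) = 4 - l
S(A) = -4 (S(A) = 4 - 1*8 = 4 - 8 = -4)
(55 + S(0))² = (55 - 4)² = 51² = 2601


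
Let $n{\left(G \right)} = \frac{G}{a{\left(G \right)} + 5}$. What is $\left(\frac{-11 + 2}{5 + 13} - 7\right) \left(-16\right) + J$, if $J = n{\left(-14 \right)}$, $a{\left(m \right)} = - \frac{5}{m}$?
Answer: $\frac{8804}{75} \approx 117.39$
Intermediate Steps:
$n{\left(G \right)} = \frac{G}{5 - \frac{5}{G}}$ ($n{\left(G \right)} = \frac{G}{- \frac{5}{G} + 5} = \frac{G}{5 - \frac{5}{G}}$)
$J = - \frac{196}{75}$ ($J = \frac{\left(-14\right)^{2}}{5 \left(-1 - 14\right)} = \frac{1}{5} \cdot 196 \frac{1}{-15} = \frac{1}{5} \cdot 196 \left(- \frac{1}{15}\right) = - \frac{196}{75} \approx -2.6133$)
$\left(\frac{-11 + 2}{5 + 13} - 7\right) \left(-16\right) + J = \left(\frac{-11 + 2}{5 + 13} - 7\right) \left(-16\right) - \frac{196}{75} = \left(- \frac{9}{18} - 7\right) \left(-16\right) - \frac{196}{75} = \left(\left(-9\right) \frac{1}{18} - 7\right) \left(-16\right) - \frac{196}{75} = \left(- \frac{1}{2} - 7\right) \left(-16\right) - \frac{196}{75} = \left(- \frac{15}{2}\right) \left(-16\right) - \frac{196}{75} = 120 - \frac{196}{75} = \frac{8804}{75}$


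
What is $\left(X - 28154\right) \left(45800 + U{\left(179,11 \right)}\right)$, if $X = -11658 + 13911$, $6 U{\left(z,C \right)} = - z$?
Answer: $- \frac{7112958521}{6} \approx -1.1855 \cdot 10^{9}$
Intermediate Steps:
$U{\left(z,C \right)} = - \frac{z}{6}$ ($U{\left(z,C \right)} = \frac{\left(-1\right) z}{6} = - \frac{z}{6}$)
$X = 2253$
$\left(X - 28154\right) \left(45800 + U{\left(179,11 \right)}\right) = \left(2253 - 28154\right) \left(45800 - \frac{179}{6}\right) = - 25901 \left(45800 - \frac{179}{6}\right) = \left(-25901\right) \frac{274621}{6} = - \frac{7112958521}{6}$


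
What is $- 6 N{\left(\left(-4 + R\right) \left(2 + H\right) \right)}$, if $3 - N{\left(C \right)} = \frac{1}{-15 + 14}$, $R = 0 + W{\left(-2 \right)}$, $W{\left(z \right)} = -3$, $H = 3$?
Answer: $-24$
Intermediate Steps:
$R = -3$ ($R = 0 - 3 = -3$)
$N{\left(C \right)} = 4$ ($N{\left(C \right)} = 3 - \frac{1}{-15 + 14} = 3 - \frac{1}{-1} = 3 - -1 = 3 + 1 = 4$)
$- 6 N{\left(\left(-4 + R\right) \left(2 + H\right) \right)} = \left(-6\right) 4 = -24$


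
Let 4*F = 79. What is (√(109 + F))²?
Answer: 515/4 ≈ 128.75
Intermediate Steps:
F = 79/4 (F = (¼)*79 = 79/4 ≈ 19.750)
(√(109 + F))² = (√(109 + 79/4))² = (√(515/4))² = (√515/2)² = 515/4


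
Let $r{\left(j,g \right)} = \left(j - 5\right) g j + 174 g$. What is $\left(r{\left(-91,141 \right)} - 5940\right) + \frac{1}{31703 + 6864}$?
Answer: $\frac{48223019791}{38567} \approx 1.2504 \cdot 10^{6}$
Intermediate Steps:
$r{\left(j,g \right)} = 174 g + g j \left(-5 + j\right)$ ($r{\left(j,g \right)} = \left(-5 + j\right) g j + 174 g = g \left(-5 + j\right) j + 174 g = g j \left(-5 + j\right) + 174 g = 174 g + g j \left(-5 + j\right)$)
$\left(r{\left(-91,141 \right)} - 5940\right) + \frac{1}{31703 + 6864} = \left(141 \left(174 + \left(-91\right)^{2} - -455\right) - 5940\right) + \frac{1}{31703 + 6864} = \left(141 \left(174 + 8281 + 455\right) - 5940\right) + \frac{1}{38567} = \left(141 \cdot 8910 - 5940\right) + \frac{1}{38567} = \left(1256310 - 5940\right) + \frac{1}{38567} = 1250370 + \frac{1}{38567} = \frac{48223019791}{38567}$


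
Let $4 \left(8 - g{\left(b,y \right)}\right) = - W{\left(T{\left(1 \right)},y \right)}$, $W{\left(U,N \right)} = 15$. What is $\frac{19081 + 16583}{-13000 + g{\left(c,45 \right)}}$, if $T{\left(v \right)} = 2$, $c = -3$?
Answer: $- \frac{142656}{51953} \approx -2.7459$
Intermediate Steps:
$g{\left(b,y \right)} = \frac{47}{4}$ ($g{\left(b,y \right)} = 8 - \frac{\left(-1\right) 15}{4} = 8 - - \frac{15}{4} = 8 + \frac{15}{4} = \frac{47}{4}$)
$\frac{19081 + 16583}{-13000 + g{\left(c,45 \right)}} = \frac{19081 + 16583}{-13000 + \frac{47}{4}} = \frac{35664}{- \frac{51953}{4}} = 35664 \left(- \frac{4}{51953}\right) = - \frac{142656}{51953}$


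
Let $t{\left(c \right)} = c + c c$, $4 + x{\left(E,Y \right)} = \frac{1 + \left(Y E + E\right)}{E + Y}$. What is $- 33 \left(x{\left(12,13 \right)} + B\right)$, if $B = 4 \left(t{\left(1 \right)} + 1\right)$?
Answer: $- \frac{12177}{25} \approx -487.08$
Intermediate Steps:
$x{\left(E,Y \right)} = -4 + \frac{1 + E + E Y}{E + Y}$ ($x{\left(E,Y \right)} = -4 + \frac{1 + \left(Y E + E\right)}{E + Y} = -4 + \frac{1 + \left(E Y + E\right)}{E + Y} = -4 + \frac{1 + \left(E + E Y\right)}{E + Y} = -4 + \frac{1 + E + E Y}{E + Y}$)
$t{\left(c \right)} = c + c^{2}$
$B = 12$ ($B = 4 \left(1 \left(1 + 1\right) + 1\right) = 4 \left(1 \cdot 2 + 1\right) = 4 \left(2 + 1\right) = 4 \cdot 3 = 12$)
$- 33 \left(x{\left(12,13 \right)} + B\right) = - 33 \left(\frac{1 - 52 - 36 + 12 \cdot 13}{12 + 13} + 12\right) = - 33 \left(\frac{1 - 52 - 36 + 156}{25} + 12\right) = - 33 \left(\frac{1}{25} \cdot 69 + 12\right) = - 33 \left(\frac{69}{25} + 12\right) = \left(-33\right) \frac{369}{25} = - \frac{12177}{25}$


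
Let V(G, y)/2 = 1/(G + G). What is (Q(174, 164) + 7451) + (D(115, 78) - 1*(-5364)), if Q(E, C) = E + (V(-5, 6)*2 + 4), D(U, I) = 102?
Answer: 65473/5 ≈ 13095.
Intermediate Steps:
V(G, y) = 1/G (V(G, y) = 2/(G + G) = 2/((2*G)) = 2*(1/(2*G)) = 1/G)
Q(E, C) = 18/5 + E (Q(E, C) = E + (2/(-5) + 4) = E + (-⅕*2 + 4) = E + (-⅖ + 4) = E + 18/5 = 18/5 + E)
(Q(174, 164) + 7451) + (D(115, 78) - 1*(-5364)) = ((18/5 + 174) + 7451) + (102 - 1*(-5364)) = (888/5 + 7451) + (102 + 5364) = 38143/5 + 5466 = 65473/5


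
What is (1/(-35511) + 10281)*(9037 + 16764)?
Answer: 9419650710590/35511 ≈ 2.6526e+8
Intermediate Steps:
(1/(-35511) + 10281)*(9037 + 16764) = (-1/35511 + 10281)*25801 = (365088590/35511)*25801 = 9419650710590/35511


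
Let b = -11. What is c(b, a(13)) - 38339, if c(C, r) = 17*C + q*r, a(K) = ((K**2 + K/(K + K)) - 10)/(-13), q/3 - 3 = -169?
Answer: -421407/13 ≈ -32416.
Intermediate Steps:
q = -498 (q = 9 + 3*(-169) = 9 - 507 = -498)
a(K) = 19/26 - K**2/13 (a(K) = ((K**2 + K/((2*K))) - 10)*(-1/13) = ((K**2 + (1/(2*K))*K) - 10)*(-1/13) = ((K**2 + 1/2) - 10)*(-1/13) = ((1/2 + K**2) - 10)*(-1/13) = (-19/2 + K**2)*(-1/13) = 19/26 - K**2/13)
c(C, r) = -498*r + 17*C (c(C, r) = 17*C - 498*r = -498*r + 17*C)
c(b, a(13)) - 38339 = (-498*(19/26 - 1/13*13**2) + 17*(-11)) - 38339 = (-498*(19/26 - 1/13*169) - 187) - 38339 = (-498*(19/26 - 13) - 187) - 38339 = (-498*(-319/26) - 187) - 38339 = (79431/13 - 187) - 38339 = 77000/13 - 38339 = -421407/13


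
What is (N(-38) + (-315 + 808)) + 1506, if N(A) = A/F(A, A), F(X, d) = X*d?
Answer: 75961/38 ≈ 1999.0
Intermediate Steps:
N(A) = 1/A (N(A) = A/((A*A)) = A/(A**2) = A/A**2 = 1/A)
(N(-38) + (-315 + 808)) + 1506 = (1/(-38) + (-315 + 808)) + 1506 = (-1/38 + 493) + 1506 = 18733/38 + 1506 = 75961/38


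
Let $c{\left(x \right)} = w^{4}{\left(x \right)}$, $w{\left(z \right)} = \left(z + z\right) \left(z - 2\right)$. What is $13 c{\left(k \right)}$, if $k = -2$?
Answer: $851968$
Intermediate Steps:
$w{\left(z \right)} = 2 z \left(-2 + z\right)$
$c{\left(x \right)} = 16 x^{4} \left(-2 + x\right)^{4}$ ($c{\left(x \right)} = \left(2 x \left(-2 + x\right)\right)^{4} = 16 x^{4} \left(-2 + x\right)^{4}$)
$13 c{\left(k \right)} = 13 \cdot 16 \left(-2\right)^{4} \left(-2 - 2\right)^{4} = 13 \cdot 16 \cdot 16 \left(-4\right)^{4} = 13 \cdot 16 \cdot 16 \cdot 256 = 13 \cdot 65536 = 851968$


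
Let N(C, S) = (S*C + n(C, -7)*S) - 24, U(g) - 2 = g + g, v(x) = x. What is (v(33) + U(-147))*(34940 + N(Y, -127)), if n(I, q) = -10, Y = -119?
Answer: -13286441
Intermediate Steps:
U(g) = 2 + 2*g (U(g) = 2 + (g + g) = 2 + 2*g)
N(C, S) = -24 - 10*S + C*S (N(C, S) = (S*C - 10*S) - 24 = (C*S - 10*S) - 24 = (-10*S + C*S) - 24 = -24 - 10*S + C*S)
(v(33) + U(-147))*(34940 + N(Y, -127)) = (33 + (2 + 2*(-147)))*(34940 + (-24 - 10*(-127) - 119*(-127))) = (33 + (2 - 294))*(34940 + (-24 + 1270 + 15113)) = (33 - 292)*(34940 + 16359) = -259*51299 = -13286441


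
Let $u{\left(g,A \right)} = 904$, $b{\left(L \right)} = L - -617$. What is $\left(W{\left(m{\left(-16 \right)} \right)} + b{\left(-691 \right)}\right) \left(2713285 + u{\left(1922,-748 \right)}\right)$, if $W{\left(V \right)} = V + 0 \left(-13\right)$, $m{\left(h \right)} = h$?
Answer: $-244277010$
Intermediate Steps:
$W{\left(V \right)} = V$ ($W{\left(V \right)} = V + 0 = V$)
$b{\left(L \right)} = 617 + L$ ($b{\left(L \right)} = L + 617 = 617 + L$)
$\left(W{\left(m{\left(-16 \right)} \right)} + b{\left(-691 \right)}\right) \left(2713285 + u{\left(1922,-748 \right)}\right) = \left(-16 + \left(617 - 691\right)\right) \left(2713285 + 904\right) = \left(-16 - 74\right) 2714189 = \left(-90\right) 2714189 = -244277010$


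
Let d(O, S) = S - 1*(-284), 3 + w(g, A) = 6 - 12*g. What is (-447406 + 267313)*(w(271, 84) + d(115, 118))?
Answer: 512724771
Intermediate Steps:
w(g, A) = 3 - 12*g (w(g, A) = -3 + (6 - 12*g) = 3 - 12*g)
d(O, S) = 284 + S (d(O, S) = S + 284 = 284 + S)
(-447406 + 267313)*(w(271, 84) + d(115, 118)) = (-447406 + 267313)*((3 - 12*271) + (284 + 118)) = -180093*((3 - 3252) + 402) = -180093*(-3249 + 402) = -180093*(-2847) = 512724771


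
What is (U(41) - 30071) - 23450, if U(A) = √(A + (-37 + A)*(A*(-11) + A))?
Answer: -53521 + I*√1599 ≈ -53521.0 + 39.987*I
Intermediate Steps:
U(A) = √(A - 10*A*(-37 + A)) (U(A) = √(A + (-37 + A)*(-11*A + A)) = √(A + (-37 + A)*(-10*A)) = √(A - 10*A*(-37 + A)))
(U(41) - 30071) - 23450 = (√(41*(371 - 10*41)) - 30071) - 23450 = (√(41*(371 - 410)) - 30071) - 23450 = (√(41*(-39)) - 30071) - 23450 = (√(-1599) - 30071) - 23450 = (I*√1599 - 30071) - 23450 = (-30071 + I*√1599) - 23450 = -53521 + I*√1599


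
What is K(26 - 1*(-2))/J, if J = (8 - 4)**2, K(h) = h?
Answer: 7/4 ≈ 1.7500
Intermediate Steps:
J = 16 (J = 4**2 = 16)
K(26 - 1*(-2))/J = (26 - 1*(-2))/16 = (26 + 2)*(1/16) = 28*(1/16) = 7/4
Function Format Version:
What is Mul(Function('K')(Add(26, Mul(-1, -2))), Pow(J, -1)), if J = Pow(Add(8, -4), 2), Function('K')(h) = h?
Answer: Rational(7, 4) ≈ 1.7500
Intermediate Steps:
J = 16 (J = Pow(4, 2) = 16)
Mul(Function('K')(Add(26, Mul(-1, -2))), Pow(J, -1)) = Mul(Add(26, Mul(-1, -2)), Pow(16, -1)) = Mul(Add(26, 2), Rational(1, 16)) = Mul(28, Rational(1, 16)) = Rational(7, 4)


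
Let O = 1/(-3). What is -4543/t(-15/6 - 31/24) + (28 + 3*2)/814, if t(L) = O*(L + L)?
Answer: -9508927/5291 ≈ -1797.2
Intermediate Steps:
O = -⅓ ≈ -0.33333
t(L) = -2*L/3 (t(L) = -(L + L)/3 = -2*L/3)
-4543/t(-15/6 - 31/24) + (28 + 3*2)/814 = -4543*(-3/(2*(-15/6 - 31/24))) + (28 + 3*2)/814 = -4543*(-3/(2*(-15*⅙ - 31*1/24))) + (28 + 6)*(1/814) = -4543*(-3/(2*(-5/2 - 31/24))) + 34*(1/814) = -4543/((-⅔*(-91/24))) + 17/407 = -4543/91/36 + 17/407 = -4543*36/91 + 17/407 = -23364/13 + 17/407 = -9508927/5291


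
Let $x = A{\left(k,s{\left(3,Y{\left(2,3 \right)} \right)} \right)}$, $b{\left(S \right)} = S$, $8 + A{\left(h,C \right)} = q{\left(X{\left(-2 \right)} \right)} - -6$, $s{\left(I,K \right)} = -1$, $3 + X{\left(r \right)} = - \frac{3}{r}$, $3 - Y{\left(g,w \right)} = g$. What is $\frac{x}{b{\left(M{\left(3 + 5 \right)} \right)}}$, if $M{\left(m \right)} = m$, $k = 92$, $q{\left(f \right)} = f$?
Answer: $- \frac{7}{16} \approx -0.4375$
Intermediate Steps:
$Y{\left(g,w \right)} = 3 - g$
$X{\left(r \right)} = -3 - \frac{3}{r}$
$A{\left(h,C \right)} = - \frac{7}{2}$ ($A{\left(h,C \right)} = -8 - \left(-3 - \frac{3}{2}\right) = -8 + \left(\left(-3 - - \frac{3}{2}\right) + 6\right) = -8 + \left(\left(-3 + \frac{3}{2}\right) + 6\right) = -8 + \left(- \frac{3}{2} + 6\right) = -8 + \frac{9}{2} = - \frac{7}{2}$)
$x = - \frac{7}{2} \approx -3.5$
$\frac{x}{b{\left(M{\left(3 + 5 \right)} \right)}} = - \frac{7}{2 \left(3 + 5\right)} = - \frac{7}{2 \cdot 8} = \left(- \frac{7}{2}\right) \frac{1}{8} = - \frac{7}{16}$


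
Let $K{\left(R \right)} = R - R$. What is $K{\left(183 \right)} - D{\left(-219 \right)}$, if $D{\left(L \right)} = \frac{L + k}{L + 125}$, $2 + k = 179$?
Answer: $- \frac{21}{47} \approx -0.44681$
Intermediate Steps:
$K{\left(R \right)} = 0$
$k = 177$ ($k = -2 + 179 = 177$)
$D{\left(L \right)} = \frac{177 + L}{125 + L}$ ($D{\left(L \right)} = \frac{L + 177}{L + 125} = \frac{177 + L}{125 + L}$)
$K{\left(183 \right)} - D{\left(-219 \right)} = 0 - \frac{177 - 219}{125 - 219} = 0 - \frac{1}{-94} \left(-42\right) = 0 - \left(- \frac{1}{94}\right) \left(-42\right) = 0 - \frac{21}{47} = - \frac{21}{47}$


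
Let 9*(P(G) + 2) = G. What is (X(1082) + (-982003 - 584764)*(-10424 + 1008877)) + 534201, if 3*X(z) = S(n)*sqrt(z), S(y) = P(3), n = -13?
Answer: -1564342677250 - 5*sqrt(1082)/9 ≈ -1.5643e+12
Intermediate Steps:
P(G) = -2 + G/9
S(y) = -5/3 (S(y) = -2 + (1/9)*3 = -2 + 1/3 = -5/3)
X(z) = -5*sqrt(z)/9 (X(z) = (-5*sqrt(z)/3)/3 = -5*sqrt(z)/9)
(X(1082) + (-982003 - 584764)*(-10424 + 1008877)) + 534201 = (-5*sqrt(1082)/9 + (-982003 - 584764)*(-10424 + 1008877)) + 534201 = (-5*sqrt(1082)/9 - 1566767*998453) + 534201 = (-5*sqrt(1082)/9 - 1564343211451) + 534201 = (-1564343211451 - 5*sqrt(1082)/9) + 534201 = -1564342677250 - 5*sqrt(1082)/9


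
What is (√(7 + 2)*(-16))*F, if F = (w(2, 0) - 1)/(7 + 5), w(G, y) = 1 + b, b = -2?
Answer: 8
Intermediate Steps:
w(G, y) = -1 (w(G, y) = 1 - 2 = -1)
F = -⅙ (F = (-1 - 1)/(7 + 5) = -2/12 = -2*1/12 = -⅙ ≈ -0.16667)
(√(7 + 2)*(-16))*F = (√(7 + 2)*(-16))*(-⅙) = (√9*(-16))*(-⅙) = (3*(-16))*(-⅙) = -48*(-⅙) = 8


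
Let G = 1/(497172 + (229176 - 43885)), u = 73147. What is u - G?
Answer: 49920121060/682463 ≈ 73147.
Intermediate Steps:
G = 1/682463 (G = 1/(497172 + 185291) = 1/682463 ≈ 1.4653e-6)
u - G = 73147 - 1*1/682463 = 73147 - 1/682463 = 49920121060/682463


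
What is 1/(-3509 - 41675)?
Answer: -1/45184 ≈ -2.2132e-5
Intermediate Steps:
1/(-3509 - 41675) = 1/(-45184) = -1/45184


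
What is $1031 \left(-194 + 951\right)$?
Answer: $780467$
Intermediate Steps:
$1031 \left(-194 + 951\right) = 1031 \cdot 757 = 780467$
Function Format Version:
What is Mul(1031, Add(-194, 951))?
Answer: 780467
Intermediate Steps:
Mul(1031, Add(-194, 951)) = Mul(1031, 757) = 780467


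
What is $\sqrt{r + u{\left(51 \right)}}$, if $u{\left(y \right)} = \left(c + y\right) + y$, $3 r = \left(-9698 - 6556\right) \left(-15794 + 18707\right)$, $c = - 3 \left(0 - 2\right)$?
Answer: $9 i \sqrt{194846} \approx 3972.7 i$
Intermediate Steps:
$c = 6$ ($c = \left(-3\right) \left(-2\right) = 6$)
$r = -15782634$ ($r = \frac{\left(-9698 - 6556\right) \left(-15794 + 18707\right)}{3} = \frac{\left(-16254\right) 2913}{3} = \frac{1}{3} \left(-47347902\right) = -15782634$)
$u{\left(y \right)} = 6 + 2 y$ ($u{\left(y \right)} = \left(6 + y\right) + y = 6 + 2 y$)
$\sqrt{r + u{\left(51 \right)}} = \sqrt{-15782634 + \left(6 + 2 \cdot 51\right)} = \sqrt{-15782634 + \left(6 + 102\right)} = \sqrt{-15782634 + 108} = \sqrt{-15782526} = 9 i \sqrt{194846}$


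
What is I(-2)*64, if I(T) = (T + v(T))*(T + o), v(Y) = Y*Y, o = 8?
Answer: 768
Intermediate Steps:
v(Y) = Y**2
I(T) = (8 + T)*(T + T**2) (I(T) = (T + T**2)*(T + 8) = (T + T**2)*(8 + T) = (8 + T)*(T + T**2))
I(-2)*64 = -2*(8 + (-2)**2 + 9*(-2))*64 = -2*(8 + 4 - 18)*64 = -2*(-6)*64 = 12*64 = 768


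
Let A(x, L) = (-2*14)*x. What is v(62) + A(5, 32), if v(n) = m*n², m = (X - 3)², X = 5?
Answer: 15236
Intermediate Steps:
m = 4 (m = (5 - 3)² = 2² = 4)
v(n) = 4*n²
A(x, L) = -28*x
v(62) + A(5, 32) = 4*62² - 28*5 = 4*3844 - 140 = 15376 - 140 = 15236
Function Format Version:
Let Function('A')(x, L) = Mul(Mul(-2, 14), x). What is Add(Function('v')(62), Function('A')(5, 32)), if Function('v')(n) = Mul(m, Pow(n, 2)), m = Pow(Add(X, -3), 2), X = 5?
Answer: 15236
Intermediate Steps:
m = 4 (m = Pow(Add(5, -3), 2) = Pow(2, 2) = 4)
Function('v')(n) = Mul(4, Pow(n, 2))
Function('A')(x, L) = Mul(-28, x)
Add(Function('v')(62), Function('A')(5, 32)) = Add(Mul(4, Pow(62, 2)), Mul(-28, 5)) = Add(Mul(4, 3844), -140) = Add(15376, -140) = 15236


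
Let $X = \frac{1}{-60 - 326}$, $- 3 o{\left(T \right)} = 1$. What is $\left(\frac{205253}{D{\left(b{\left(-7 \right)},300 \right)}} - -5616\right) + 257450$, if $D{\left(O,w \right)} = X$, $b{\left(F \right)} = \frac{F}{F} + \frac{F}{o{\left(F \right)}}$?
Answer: $-78964592$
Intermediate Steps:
$o{\left(T \right)} = - \frac{1}{3}$ ($o{\left(T \right)} = \left(- \frac{1}{3}\right) 1 = - \frac{1}{3}$)
$b{\left(F \right)} = 1 - 3 F$ ($b{\left(F \right)} = \frac{F}{F} + \frac{F}{- \frac{1}{3}} = 1 + F \left(-3\right) = 1 - 3 F$)
$X = - \frac{1}{386}$ ($X = \frac{1}{-386} = - \frac{1}{386} \approx -0.0025907$)
$D{\left(O,w \right)} = - \frac{1}{386}$
$\left(\frac{205253}{D{\left(b{\left(-7 \right)},300 \right)}} - -5616\right) + 257450 = \left(\frac{205253}{- \frac{1}{386}} - -5616\right) + 257450 = \left(205253 \left(-386\right) + 5616\right) + 257450 = \left(-79227658 + 5616\right) + 257450 = -79222042 + 257450 = -78964592$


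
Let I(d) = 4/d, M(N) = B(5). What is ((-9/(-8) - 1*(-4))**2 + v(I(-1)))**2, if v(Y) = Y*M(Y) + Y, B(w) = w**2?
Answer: 24750625/4096 ≈ 6042.6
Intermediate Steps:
M(N) = 25 (M(N) = 5**2 = 25)
v(Y) = 26*Y (v(Y) = Y*25 + Y = 25*Y + Y = 26*Y)
((-9/(-8) - 1*(-4))**2 + v(I(-1)))**2 = ((-9/(-8) - 1*(-4))**2 + 26*(4/(-1)))**2 = ((-9*(-1/8) + 4)**2 + 26*(4*(-1)))**2 = ((9/8 + 4)**2 + 26*(-4))**2 = ((41/8)**2 - 104)**2 = (1681/64 - 104)**2 = (-4975/64)**2 = 24750625/4096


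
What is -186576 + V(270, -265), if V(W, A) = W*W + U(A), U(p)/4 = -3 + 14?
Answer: -113632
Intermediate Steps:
U(p) = 44 (U(p) = 4*(-3 + 14) = 4*11 = 44)
V(W, A) = 44 + W² (V(W, A) = W*W + 44 = W² + 44 = 44 + W²)
-186576 + V(270, -265) = -186576 + (44 + 270²) = -186576 + (44 + 72900) = -186576 + 72944 = -113632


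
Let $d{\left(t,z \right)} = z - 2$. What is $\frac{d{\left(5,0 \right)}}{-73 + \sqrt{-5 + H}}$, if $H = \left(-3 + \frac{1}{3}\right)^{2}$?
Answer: $\frac{657}{23971} + \frac{3 \sqrt{19}}{23971} \approx 0.027954$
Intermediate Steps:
$d{\left(t,z \right)} = -2 + z$
$H = \frac{64}{9}$ ($H = \left(-3 + \frac{1}{3}\right)^{2} = \left(- \frac{8}{3}\right)^{2} = \frac{64}{9} \approx 7.1111$)
$\frac{d{\left(5,0 \right)}}{-73 + \sqrt{-5 + H}} = \frac{-2 + 0}{-73 + \sqrt{-5 + \frac{64}{9}}} = \frac{1}{-73 + \sqrt{\frac{19}{9}}} \left(-2\right) = \frac{1}{-73 + \frac{\sqrt{19}}{3}} \left(-2\right) = - \frac{2}{-73 + \frac{\sqrt{19}}{3}}$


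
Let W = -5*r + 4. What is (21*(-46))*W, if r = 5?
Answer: 20286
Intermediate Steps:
W = -21 (W = -5*5 + 4 = -25 + 4 = -21)
(21*(-46))*W = (21*(-46))*(-21) = -966*(-21) = 20286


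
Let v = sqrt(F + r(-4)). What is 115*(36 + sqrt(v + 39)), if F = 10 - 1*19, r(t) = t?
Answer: 4140 + 115*sqrt(39 + I*sqrt(13)) ≈ 4858.9 + 33.162*I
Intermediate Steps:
F = -9 (F = 10 - 19 = -9)
v = I*sqrt(13) (v = sqrt(-9 - 4) = sqrt(-13) = I*sqrt(13) ≈ 3.6056*I)
115*(36 + sqrt(v + 39)) = 115*(36 + sqrt(I*sqrt(13) + 39)) = 115*(36 + sqrt(39 + I*sqrt(13))) = 4140 + 115*sqrt(39 + I*sqrt(13))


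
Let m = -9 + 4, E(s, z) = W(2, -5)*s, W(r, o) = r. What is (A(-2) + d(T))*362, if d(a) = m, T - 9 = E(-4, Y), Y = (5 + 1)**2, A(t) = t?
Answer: -2534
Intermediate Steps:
Y = 36 (Y = 6**2 = 36)
E(s, z) = 2*s
m = -5
T = 1 (T = 9 + 2*(-4) = 9 - 8 = 1)
d(a) = -5
(A(-2) + d(T))*362 = (-2 - 5)*362 = -7*362 = -2534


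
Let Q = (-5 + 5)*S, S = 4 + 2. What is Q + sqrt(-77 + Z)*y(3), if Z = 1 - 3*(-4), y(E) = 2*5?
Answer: 80*I ≈ 80.0*I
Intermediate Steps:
S = 6
y(E) = 10
Z = 13 (Z = 1 + 12 = 13)
Q = 0 (Q = (-5 + 5)*6 = 0*6 = 0)
Q + sqrt(-77 + Z)*y(3) = 0 + sqrt(-77 + 13)*10 = 0 + sqrt(-64)*10 = 0 + (8*I)*10 = 0 + 80*I = 80*I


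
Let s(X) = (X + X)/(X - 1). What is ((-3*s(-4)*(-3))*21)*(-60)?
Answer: -18144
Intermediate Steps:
s(X) = 2*X/(-1 + X) (s(X) = (2*X)/(-1 + X) = 2*X/(-1 + X))
((-3*s(-4)*(-3))*21)*(-60) = ((-6*(-4)/(-1 - 4)*(-3))*21)*(-60) = ((-6*(-4)/(-5)*(-3))*21)*(-60) = ((-6*(-4)*(-1)/5*(-3))*21)*(-60) = ((-3*8/5*(-3))*21)*(-60) = (-24/5*(-3)*21)*(-60) = ((72/5)*21)*(-60) = (1512/5)*(-60) = -18144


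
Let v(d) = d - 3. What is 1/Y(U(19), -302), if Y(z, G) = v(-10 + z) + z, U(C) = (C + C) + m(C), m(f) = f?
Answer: 1/101 ≈ 0.0099010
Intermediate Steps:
v(d) = -3 + d
U(C) = 3*C (U(C) = (C + C) + C = 2*C + C = 3*C)
Y(z, G) = -13 + 2*z (Y(z, G) = (-3 + (-10 + z)) + z = (-13 + z) + z = -13 + 2*z)
1/Y(U(19), -302) = 1/(-13 + 2*(3*19)) = 1/(-13 + 2*57) = 1/(-13 + 114) = 1/101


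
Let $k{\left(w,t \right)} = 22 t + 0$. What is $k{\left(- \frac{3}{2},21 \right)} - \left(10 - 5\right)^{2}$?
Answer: $437$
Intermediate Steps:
$k{\left(w,t \right)} = 22 t$
$k{\left(- \frac{3}{2},21 \right)} - \left(10 - 5\right)^{2} = 22 \cdot 21 - \left(10 - 5\right)^{2} = 462 - 5^{2} = 462 - 25 = 437$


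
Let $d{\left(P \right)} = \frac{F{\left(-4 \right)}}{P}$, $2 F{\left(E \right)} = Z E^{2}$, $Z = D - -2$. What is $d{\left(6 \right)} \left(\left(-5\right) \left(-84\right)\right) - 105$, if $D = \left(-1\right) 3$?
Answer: $-665$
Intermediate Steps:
$D = -3$
$Z = -1$ ($Z = -3 - -2 = -3 + 2 = -1$)
$F{\left(E \right)} = - \frac{E^{2}}{2}$ ($F{\left(E \right)} = \frac{\left(-1\right) E^{2}}{2} = - \frac{E^{2}}{2}$)
$d{\left(P \right)} = - \frac{8}{P}$ ($d{\left(P \right)} = \frac{\left(- \frac{1}{2}\right) \left(-4\right)^{2}}{P} = \frac{\left(- \frac{1}{2}\right) 16}{P} = - \frac{8}{P}$)
$d{\left(6 \right)} \left(\left(-5\right) \left(-84\right)\right) - 105 = - \frac{8}{6} \left(\left(-5\right) \left(-84\right)\right) - 105 = \left(-8\right) \frac{1}{6} \cdot 420 - 105 = \left(- \frac{4}{3}\right) 420 - 105 = -560 - 105 = -665$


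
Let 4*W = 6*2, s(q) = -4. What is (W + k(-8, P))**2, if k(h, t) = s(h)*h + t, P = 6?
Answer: 1681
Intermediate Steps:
k(h, t) = t - 4*h (k(h, t) = -4*h + t = t - 4*h)
W = 3 (W = (6*2)/4 = (1/4)*12 = 3)
(W + k(-8, P))**2 = (3 + (6 - 4*(-8)))**2 = (3 + (6 + 32))**2 = (3 + 38)**2 = 41**2 = 1681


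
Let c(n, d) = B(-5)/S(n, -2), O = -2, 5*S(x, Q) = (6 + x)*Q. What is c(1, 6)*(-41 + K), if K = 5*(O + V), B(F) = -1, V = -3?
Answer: -165/7 ≈ -23.571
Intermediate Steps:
S(x, Q) = Q*(6 + x)/5 (S(x, Q) = ((6 + x)*Q)/5 = (Q*(6 + x))/5 = Q*(6 + x)/5)
c(n, d) = -1/(-12/5 - 2*n/5) (c(n, d) = -1/((⅕)*(-2)*(6 + n)) = -1/(-12/5 - 2*n/5))
K = -25 (K = 5*(-2 - 3) = 5*(-5) = -25)
c(1, 6)*(-41 + K) = (5/(2*(6 + 1)))*(-41 - 25) = ((5/2)/7)*(-66) = ((5/2)*(⅐))*(-66) = (5/14)*(-66) = -165/7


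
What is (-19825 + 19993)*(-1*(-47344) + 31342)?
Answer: 13219248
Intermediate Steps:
(-19825 + 19993)*(-1*(-47344) + 31342) = 168*(47344 + 31342) = 168*78686 = 13219248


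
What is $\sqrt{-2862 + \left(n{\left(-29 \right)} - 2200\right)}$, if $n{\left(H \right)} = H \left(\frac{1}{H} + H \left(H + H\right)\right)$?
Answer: $i \sqrt{53839} \approx 232.03 i$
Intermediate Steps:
$n{\left(H \right)} = H \left(\frac{1}{H} + 2 H^{2}\right)$ ($n{\left(H \right)} = H \left(\frac{1}{H} + H 2 H\right) = H \left(\frac{1}{H} + 2 H^{2}\right)$)
$\sqrt{-2862 + \left(n{\left(-29 \right)} - 2200\right)} = \sqrt{-2862 + \left(\left(1 + 2 \left(-29\right)^{3}\right) - 2200\right)} = \sqrt{-2862 + \left(\left(1 + 2 \left(-24389\right)\right) - 2200\right)} = \sqrt{-2862 + \left(\left(1 - 48778\right) - 2200\right)} = \sqrt{-2862 - 50977} = \sqrt{-53839} = i \sqrt{53839}$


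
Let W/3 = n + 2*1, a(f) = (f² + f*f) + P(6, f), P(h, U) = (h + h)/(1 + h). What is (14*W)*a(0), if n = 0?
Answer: 144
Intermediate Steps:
P(h, U) = 2*h/(1 + h) (P(h, U) = (2*h)/(1 + h) = 2*h/(1 + h))
a(f) = 12/7 + 2*f² (a(f) = (f² + f*f) + 2*6/(1 + 6) = (f² + f²) + 2*6/7 = 2*f² + 2*6*(⅐) = 2*f² + 12/7 = 12/7 + 2*f²)
W = 6 (W = 3*(0 + 2*1) = 3*(0 + 2) = 3*2 = 6)
(14*W)*a(0) = (14*6)*(12/7 + 2*0²) = 84*(12/7 + 2*0) = 84*(12/7 + 0) = 84*(12/7) = 144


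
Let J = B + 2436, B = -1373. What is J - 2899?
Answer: -1836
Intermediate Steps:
J = 1063 (J = -1373 + 2436 = 1063)
J - 2899 = 1063 - 2899 = -1836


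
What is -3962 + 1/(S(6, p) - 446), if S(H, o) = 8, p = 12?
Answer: -1735357/438 ≈ -3962.0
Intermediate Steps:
-3962 + 1/(S(6, p) - 446) = -3962 + 1/(8 - 446) = -3962 + 1/(-438) = -3962 - 1/438 = -1735357/438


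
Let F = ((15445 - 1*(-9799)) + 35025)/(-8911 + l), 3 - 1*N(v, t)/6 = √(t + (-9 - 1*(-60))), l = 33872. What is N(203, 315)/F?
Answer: 449298/60269 - 149766*√366/60269 ≈ -40.085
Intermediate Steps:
N(v, t) = 18 - 6*√(51 + t) (N(v, t) = 18 - 6*√(t + (-9 - 1*(-60))) = 18 - 6*√(t + (-9 + 60)) = 18 - 6*√(t + 51) = 18 - 6*√(51 + t))
F = 60269/24961 (F = ((15445 - 1*(-9799)) + 35025)/(-8911 + 33872) = ((15445 + 9799) + 35025)/24961 = (25244 + 35025)*(1/24961) = 60269*(1/24961) = 60269/24961 ≈ 2.4145)
N(203, 315)/F = (18 - 6*√(51 + 315))/(60269/24961) = (18 - 6*√366)*(24961/60269) = 449298/60269 - 149766*√366/60269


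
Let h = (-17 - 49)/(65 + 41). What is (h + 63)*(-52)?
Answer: -171912/53 ≈ -3243.6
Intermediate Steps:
h = -33/53 (h = -66/106 = -66*1/106 = -33/53 ≈ -0.62264)
(h + 63)*(-52) = (-33/53 + 63)*(-52) = (3306/53)*(-52) = -171912/53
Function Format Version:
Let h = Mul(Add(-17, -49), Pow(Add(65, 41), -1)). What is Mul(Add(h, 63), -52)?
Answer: Rational(-171912, 53) ≈ -3243.6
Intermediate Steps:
h = Rational(-33, 53) (h = Mul(-66, Pow(106, -1)) = Mul(-66, Rational(1, 106)) = Rational(-33, 53) ≈ -0.62264)
Mul(Add(h, 63), -52) = Mul(Add(Rational(-33, 53), 63), -52) = Mul(Rational(3306, 53), -52) = Rational(-171912, 53)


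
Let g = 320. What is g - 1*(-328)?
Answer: 648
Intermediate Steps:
g - 1*(-328) = 320 - 1*(-328) = 320 + 328 = 648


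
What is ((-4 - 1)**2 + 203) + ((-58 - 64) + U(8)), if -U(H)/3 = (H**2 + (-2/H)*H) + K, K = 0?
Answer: -80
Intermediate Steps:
U(H) = 6 - 3*H**2 (U(H) = -3*((H**2 + (-2/H)*H) + 0) = -3*((H**2 - 2) + 0) = -3*((-2 + H**2) + 0) = -3*(-2 + H**2) = 6 - 3*H**2)
((-4 - 1)**2 + 203) + ((-58 - 64) + U(8)) = ((-4 - 1)**2 + 203) + ((-58 - 64) + (6 - 3*8**2)) = ((-5)**2 + 203) + (-122 + (6 - 3*64)) = (25 + 203) + (-122 + (6 - 192)) = 228 + (-122 - 186) = 228 - 308 = -80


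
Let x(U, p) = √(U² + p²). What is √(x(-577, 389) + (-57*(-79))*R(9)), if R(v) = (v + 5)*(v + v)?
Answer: √(1134756 + 5*√19370) ≈ 1065.6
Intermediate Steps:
R(v) = 2*v*(5 + v) (R(v) = (5 + v)*(2*v) = 2*v*(5 + v))
√(x(-577, 389) + (-57*(-79))*R(9)) = √(√((-577)² + 389²) + (-57*(-79))*(2*9*(5 + 9))) = √(√(332929 + 151321) + 4503*(2*9*14)) = √(√484250 + 4503*252) = √(5*√19370 + 1134756) = √(1134756 + 5*√19370)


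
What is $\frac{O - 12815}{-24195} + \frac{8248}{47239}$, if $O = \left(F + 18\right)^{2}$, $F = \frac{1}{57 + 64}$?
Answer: $\frac{11560660262146}{16733895884805} \approx 0.69085$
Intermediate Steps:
$F = \frac{1}{121} \approx 0.0082645$
$O = \frac{4748041}{14641}$ ($O = \left(\frac{1}{121} + 18\right)^{2} = \left(\frac{2179}{121}\right)^{2} = \frac{4748041}{14641} \approx 324.3$)
$\frac{O - 12815}{-24195} + \frac{8248}{47239} = \frac{\frac{4748041}{14641} - 12815}{-24195} + \frac{8248}{47239} = \left(- \frac{182876374}{14641}\right) \left(- \frac{1}{24195}\right) + 8248 \cdot \frac{1}{47239} = \frac{182876374}{354238995} + \frac{8248}{47239} = \frac{11560660262146}{16733895884805}$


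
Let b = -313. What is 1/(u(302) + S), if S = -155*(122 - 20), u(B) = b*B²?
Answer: -1/28562662 ≈ -3.5011e-8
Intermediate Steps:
u(B) = -313*B²
S = -15810 (S = -155*102 = -15810)
1/(u(302) + S) = 1/(-313*302² - 15810) = 1/(-313*91204 - 15810) = 1/(-28546852 - 15810) = 1/(-28562662) = -1/28562662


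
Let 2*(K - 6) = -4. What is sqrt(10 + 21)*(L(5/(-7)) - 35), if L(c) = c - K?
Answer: -278*sqrt(31)/7 ≈ -221.12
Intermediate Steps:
K = 4 (K = 6 + (1/2)*(-4) = 6 - 2 = 4)
L(c) = -4 + c (L(c) = c - 1*4 = c - 4 = -4 + c)
sqrt(10 + 21)*(L(5/(-7)) - 35) = sqrt(10 + 21)*((-4 + 5/(-7)) - 35) = sqrt(31)*((-4 + 5*(-1/7)) - 35) = sqrt(31)*((-4 - 5/7) - 35) = sqrt(31)*(-33/7 - 35) = sqrt(31)*(-278/7) = -278*sqrt(31)/7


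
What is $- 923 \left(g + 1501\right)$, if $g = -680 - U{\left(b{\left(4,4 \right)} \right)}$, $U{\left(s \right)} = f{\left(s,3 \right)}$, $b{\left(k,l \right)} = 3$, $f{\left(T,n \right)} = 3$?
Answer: $-755014$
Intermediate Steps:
$U{\left(s \right)} = 3$
$g = -683$ ($g = -680 - 3 = -683$)
$- 923 \left(g + 1501\right) = - 923 \left(-683 + 1501\right) = \left(-923\right) 818 = -755014$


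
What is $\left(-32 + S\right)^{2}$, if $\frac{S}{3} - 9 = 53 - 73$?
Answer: $4225$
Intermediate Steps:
$S = -33$ ($S = 27 + 3 \left(53 - 73\right) = 27 + 3 \left(-20\right) = 27 - 60 = -33$)
$\left(-32 + S\right)^{2} = \left(-32 - 33\right)^{2} = \left(-65\right)^{2} = 4225$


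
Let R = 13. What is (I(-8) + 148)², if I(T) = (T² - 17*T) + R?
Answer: 130321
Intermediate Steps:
I(T) = 13 + T² - 17*T (I(T) = (T² - 17*T) + 13 = 13 + T² - 17*T)
(I(-8) + 148)² = ((13 + (-8)² - 17*(-8)) + 148)² = ((13 + 64 + 136) + 148)² = (213 + 148)² = 361² = 130321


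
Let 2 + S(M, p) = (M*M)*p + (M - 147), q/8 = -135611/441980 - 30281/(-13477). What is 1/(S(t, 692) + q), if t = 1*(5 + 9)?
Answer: 212734445/28828180799003 ≈ 7.3794e-6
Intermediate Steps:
t = 14 (t = 1*14 = 14)
q = 3301704838/212734445 (q = 8*(-135611/441980 - 30281/(-13477)) = 8*(-135611*1/441980 - 30281*(-1/13477)) = 8*(-19373/63140 + 30281/13477) = 8*(1650852419/850937780) = 3301704838/212734445 ≈ 15.520)
S(M, p) = -149 + M + p*M**2 (S(M, p) = -2 + ((M*M)*p + (M - 147)) = -2 + (M**2*p + (-147 + M)) = -2 + (p*M**2 + (-147 + M)) = -2 + (-147 + M + p*M**2) = -149 + M + p*M**2)
1/(S(t, 692) + q) = 1/((-149 + 14 + 692*14**2) + 3301704838/212734445) = 1/((-149 + 14 + 692*196) + 3301704838/212734445) = 1/((-149 + 14 + 135632) + 3301704838/212734445) = 1/(135497 + 3301704838/212734445) = 1/(28828180799003/212734445) = 212734445/28828180799003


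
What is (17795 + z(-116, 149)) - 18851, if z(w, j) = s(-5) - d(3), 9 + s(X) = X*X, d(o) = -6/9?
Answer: -3118/3 ≈ -1039.3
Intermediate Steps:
d(o) = -⅔ (d(o) = -6*⅑ = -⅔)
s(X) = -9 + X² (s(X) = -9 + X*X = -9 + X²)
z(w, j) = 50/3 (z(w, j) = (-9 + (-5)²) - 1*(-⅔) = (-9 + 25) + ⅔ = 16 + ⅔ = 50/3)
(17795 + z(-116, 149)) - 18851 = (17795 + 50/3) - 18851 = 53435/3 - 18851 = -3118/3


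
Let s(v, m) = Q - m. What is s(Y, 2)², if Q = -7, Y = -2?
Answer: 81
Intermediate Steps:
s(v, m) = -7 - m
s(Y, 2)² = (-7 - 1*2)² = (-7 - 2)² = (-9)² = 81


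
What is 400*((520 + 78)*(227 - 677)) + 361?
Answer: -107639639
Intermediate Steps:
400*((520 + 78)*(227 - 677)) + 361 = 400*(598*(-450)) + 361 = 400*(-269100) + 361 = -107640000 + 361 = -107639639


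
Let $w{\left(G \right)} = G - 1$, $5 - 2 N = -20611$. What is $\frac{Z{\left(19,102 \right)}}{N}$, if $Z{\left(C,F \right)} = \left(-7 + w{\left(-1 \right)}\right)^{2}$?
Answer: $\frac{27}{3436} \approx 0.007858$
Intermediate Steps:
$N = 10308$ ($N = \frac{5}{2} - - \frac{20611}{2} = \frac{5}{2} + \frac{20611}{2} = 10308$)
$w{\left(G \right)} = -1 + G$ ($w{\left(G \right)} = G - 1 = -1 + G$)
$Z{\left(C,F \right)} = 81$ ($Z{\left(C,F \right)} = \left(-7 - 2\right)^{2} = \left(-9\right)^{2} = 81$)
$\frac{Z{\left(19,102 \right)}}{N} = \frac{81}{10308} = 81 \cdot \frac{1}{10308} = \frac{27}{3436}$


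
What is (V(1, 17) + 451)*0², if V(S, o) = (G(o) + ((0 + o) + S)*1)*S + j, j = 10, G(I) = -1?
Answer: 0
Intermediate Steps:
V(S, o) = 10 + S*(-1 + S + o) (V(S, o) = (-1 + ((0 + o) + S)*1)*S + 10 = (-1 + (o + S)*1)*S + 10 = (-1 + (S + o)*1)*S + 10 = (-1 + (S + o))*S + 10 = (-1 + S + o)*S + 10 = S*(-1 + S + o) + 10 = 10 + S*(-1 + S + o))
(V(1, 17) + 451)*0² = ((10 + 1² - 1*1 + 1*17) + 451)*0² = ((10 + 1 - 1 + 17) + 451)*0 = (27 + 451)*0 = 478*0 = 0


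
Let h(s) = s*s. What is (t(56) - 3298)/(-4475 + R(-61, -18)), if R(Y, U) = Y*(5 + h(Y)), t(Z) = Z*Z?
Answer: 162/231761 ≈ 0.00069900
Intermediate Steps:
t(Z) = Z²
h(s) = s²
R(Y, U) = Y*(5 + Y²)
(t(56) - 3298)/(-4475 + R(-61, -18)) = (56² - 3298)/(-4475 - 61*(5 + (-61)²)) = (3136 - 3298)/(-4475 - 61*(5 + 3721)) = -162/(-4475 - 61*3726) = -162/(-4475 - 227286) = -162/(-231761) = -162*(-1/231761) = 162/231761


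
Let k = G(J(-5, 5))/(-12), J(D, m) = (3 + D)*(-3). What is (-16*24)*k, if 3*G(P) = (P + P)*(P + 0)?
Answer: 768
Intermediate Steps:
J(D, m) = -9 - 3*D
G(P) = 2*P²/3 (G(P) = ((P + P)*(P + 0))/3 = ((2*P)*P)/3 = (2*P²)/3 = 2*P²/3)
k = -2 (k = (2*(-9 - 3*(-5))²/3)/(-12) = (2*(-9 + 15)²/3)*(-1/12) = ((⅔)*6²)*(-1/12) = ((⅔)*36)*(-1/12) = 24*(-1/12) = -2)
(-16*24)*k = -16*24*(-2) = -384*(-2) = 768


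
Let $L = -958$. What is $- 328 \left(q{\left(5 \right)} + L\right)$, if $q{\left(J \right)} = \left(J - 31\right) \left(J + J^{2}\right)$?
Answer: $570064$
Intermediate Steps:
$q{\left(J \right)} = \left(-31 + J\right) \left(J + J^{2}\right)$
$- 328 \left(q{\left(5 \right)} + L\right) = - 328 \left(5 \left(-31 + 5^{2} - 150\right) - 958\right) = - 328 \left(5 \left(-31 + 25 - 150\right) - 958\right) = - 328 \left(5 \left(-156\right) - 958\right) = - 328 \left(-780 - 958\right) = \left(-328\right) \left(-1738\right) = 570064$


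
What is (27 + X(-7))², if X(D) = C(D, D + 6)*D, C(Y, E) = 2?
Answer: 169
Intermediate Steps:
X(D) = 2*D
(27 + X(-7))² = (27 + 2*(-7))² = (27 - 14)² = 13² = 169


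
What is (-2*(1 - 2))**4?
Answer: 16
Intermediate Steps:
(-2*(1 - 2))**4 = (-2*(-1))**4 = 2**4 = 16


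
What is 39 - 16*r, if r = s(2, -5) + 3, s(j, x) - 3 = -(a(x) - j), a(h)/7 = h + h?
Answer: -1209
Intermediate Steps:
a(h) = 14*h (a(h) = 7*(h + h) = 7*(2*h) = 14*h)
s(j, x) = 3 + j - 14*x (s(j, x) = 3 - (14*x - j) = 3 - (-j + 14*x) = 3 + (j - 14*x) = 3 + j - 14*x)
r = 78 (r = (3 + 2 - 14*(-5)) + 3 = (3 + 2 + 70) + 3 = 75 + 3 = 78)
39 - 16*r = 39 - 16*78 = 39 - 1248 = -1209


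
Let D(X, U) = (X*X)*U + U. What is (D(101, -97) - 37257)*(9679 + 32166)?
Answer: -42968580095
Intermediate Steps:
D(X, U) = U + U*X² (D(X, U) = X²*U + U = U*X² + U = U + U*X²)
(D(101, -97) - 37257)*(9679 + 32166) = (-97*(1 + 101²) - 37257)*(9679 + 32166) = (-97*(1 + 10201) - 37257)*41845 = (-97*10202 - 37257)*41845 = (-989594 - 37257)*41845 = -1026851*41845 = -42968580095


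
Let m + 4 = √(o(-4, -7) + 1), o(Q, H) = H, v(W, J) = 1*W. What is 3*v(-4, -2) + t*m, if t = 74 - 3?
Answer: -296 + 71*I*√6 ≈ -296.0 + 173.91*I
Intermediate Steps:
v(W, J) = W
m = -4 + I*√6 (m = -4 + √(-7 + 1) = -4 + √(-6) = -4 + I*√6 ≈ -4.0 + 2.4495*I)
t = 71
3*v(-4, -2) + t*m = 3*(-4) + 71*(-4 + I*√6) = -12 + (-284 + 71*I*√6) = -296 + 71*I*√6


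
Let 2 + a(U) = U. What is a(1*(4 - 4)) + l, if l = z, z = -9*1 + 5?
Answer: -6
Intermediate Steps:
a(U) = -2 + U
z = -4 (z = -9 + 5 = -4)
l = -4
a(1*(4 - 4)) + l = (-2 + 1*(4 - 4)) - 4 = (-2 + 1*0) - 4 = (-2 + 0) - 4 = -2 - 4 = -6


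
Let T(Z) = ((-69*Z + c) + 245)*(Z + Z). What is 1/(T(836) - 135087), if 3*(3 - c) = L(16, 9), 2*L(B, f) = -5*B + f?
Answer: -3/288444881 ≈ -1.0401e-8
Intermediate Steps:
L(B, f) = f/2 - 5*B/2 (L(B, f) = (-5*B + f)/2 = (f - 5*B)/2 = f/2 - 5*B/2)
c = 89/6 (c = 3 - ((½)*9 - 5/2*16)/3 = 3 - (9/2 - 40)/3 = 3 - ⅓*(-71/2) = 3 + 71/6 = 89/6 ≈ 14.833)
T(Z) = 2*Z*(1559/6 - 69*Z) (T(Z) = ((-69*Z + 89/6) + 245)*(Z + Z) = ((89/6 - 69*Z) + 245)*(2*Z) = (1559/6 - 69*Z)*(2*Z) = 2*Z*(1559/6 - 69*Z))
1/(T(836) - 135087) = 1/((⅓)*836*(1559 - 414*836) - 135087) = 1/((⅓)*836*(1559 - 346104) - 135087) = 1/((⅓)*836*(-344545) - 135087) = 1/(-288039620/3 - 135087) = 1/(-288444881/3) = -3/288444881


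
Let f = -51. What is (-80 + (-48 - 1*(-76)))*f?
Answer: 2652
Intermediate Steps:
(-80 + (-48 - 1*(-76)))*f = (-80 + (-48 - 1*(-76)))*(-51) = (-80 + (-48 + 76))*(-51) = (-80 + 28)*(-51) = -52*(-51) = 2652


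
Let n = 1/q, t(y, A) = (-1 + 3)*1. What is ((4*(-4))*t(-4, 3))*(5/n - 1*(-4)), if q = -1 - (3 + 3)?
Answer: 992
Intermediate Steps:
t(y, A) = 2 (t(y, A) = 2*1 = 2)
q = -7 (q = -1 - 1*6 = -1 - 6 = -7)
n = -1/7 (n = 1/(-7) = -1/7 ≈ -0.14286)
((4*(-4))*t(-4, 3))*(5/n - 1*(-4)) = ((4*(-4))*2)*(5/(-1/7) - 1*(-4)) = (-16*2)*(5*(-7) + 4) = -32*(-35 + 4) = -32*(-31) = 992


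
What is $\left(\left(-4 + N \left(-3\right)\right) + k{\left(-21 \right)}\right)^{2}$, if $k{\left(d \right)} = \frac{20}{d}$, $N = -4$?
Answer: $\frac{21904}{441} \approx 49.669$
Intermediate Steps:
$\left(\left(-4 + N \left(-3\right)\right) + k{\left(-21 \right)}\right)^{2} = \left(\left(-4 - -12\right) + \frac{20}{-21}\right)^{2} = \left(\left(-4 + 12\right) + 20 \left(- \frac{1}{21}\right)\right)^{2} = \left(8 - \frac{20}{21}\right)^{2} = \left(\frac{148}{21}\right)^{2} = \frac{21904}{441}$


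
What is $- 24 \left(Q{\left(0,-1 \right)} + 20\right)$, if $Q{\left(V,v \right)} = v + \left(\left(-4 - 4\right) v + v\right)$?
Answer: $-624$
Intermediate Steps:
$Q{\left(V,v \right)} = - 6 v$ ($Q{\left(V,v \right)} = v + \left(- 8 v + v\right) = v - 7 v = - 6 v$)
$- 24 \left(Q{\left(0,-1 \right)} + 20\right) = - 24 \left(\left(-6\right) \left(-1\right) + 20\right) = - 24 \left(6 + 20\right) = \left(-24\right) 26 = -624$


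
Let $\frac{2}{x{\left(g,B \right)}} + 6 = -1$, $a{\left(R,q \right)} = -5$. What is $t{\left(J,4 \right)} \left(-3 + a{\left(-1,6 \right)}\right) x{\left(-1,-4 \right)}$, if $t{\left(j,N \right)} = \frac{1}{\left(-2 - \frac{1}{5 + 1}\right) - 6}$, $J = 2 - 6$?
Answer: $- \frac{96}{343} \approx -0.27988$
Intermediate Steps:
$x{\left(g,B \right)} = - \frac{2}{7}$ ($x{\left(g,B \right)} = \frac{2}{-6 - 1} = \frac{2}{-7} = 2 \left(- \frac{1}{7}\right) = - \frac{2}{7}$)
$J = -4$ ($J = 2 - 6 = -4$)
$t{\left(j,N \right)} = - \frac{6}{49}$ ($t{\left(j,N \right)} = \frac{1}{\left(-2 - \frac{1}{6}\right) - 6} = \frac{1}{- \frac{13}{6} - 6} = \frac{1}{- \frac{49}{6}} = - \frac{6}{49}$)
$t{\left(J,4 \right)} \left(-3 + a{\left(-1,6 \right)}\right) x{\left(-1,-4 \right)} = - \frac{6 \left(-3 - 5\right)}{49} \left(- \frac{2}{7}\right) = \left(- \frac{6}{49}\right) \left(-8\right) \left(- \frac{2}{7}\right) = \frac{48}{49} \left(- \frac{2}{7}\right) = - \frac{96}{343}$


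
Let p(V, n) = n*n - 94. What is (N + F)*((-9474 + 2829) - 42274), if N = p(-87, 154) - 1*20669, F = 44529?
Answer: -2322771958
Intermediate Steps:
p(V, n) = -94 + n**2 (p(V, n) = n**2 - 94 = -94 + n**2)
N = 2953 (N = (-94 + 154**2) - 1*20669 = (-94 + 23716) - 20669 = 23622 - 20669 = 2953)
(N + F)*((-9474 + 2829) - 42274) = (2953 + 44529)*((-9474 + 2829) - 42274) = 47482*(-6645 - 42274) = 47482*(-48919) = -2322771958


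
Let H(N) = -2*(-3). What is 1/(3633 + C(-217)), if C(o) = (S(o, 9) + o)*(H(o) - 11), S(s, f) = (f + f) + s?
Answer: 1/5713 ≈ 0.00017504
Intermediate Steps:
S(s, f) = s + 2*f (S(s, f) = 2*f + s = s + 2*f)
H(N) = 6
C(o) = -90 - 10*o (C(o) = ((o + 2*9) + o)*(6 - 11) = ((o + 18) + o)*(-5) = ((18 + o) + o)*(-5) = (18 + 2*o)*(-5) = -90 - 10*o)
1/(3633 + C(-217)) = 1/(3633 + (-90 - 10*(-217))) = 1/(3633 + (-90 + 2170)) = 1/(3633 + 2080) = 1/5713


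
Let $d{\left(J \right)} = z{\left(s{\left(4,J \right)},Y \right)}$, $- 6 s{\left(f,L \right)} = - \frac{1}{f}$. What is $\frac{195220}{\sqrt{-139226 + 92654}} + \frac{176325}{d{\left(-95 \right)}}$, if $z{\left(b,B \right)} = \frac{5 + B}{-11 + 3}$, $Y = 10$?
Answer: $-94040 - \frac{97610 i \sqrt{11643}}{11643} \approx -94040.0 - 904.61 i$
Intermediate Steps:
$s{\left(f,L \right)} = \frac{1}{6 f}$ ($s{\left(f,L \right)} = - \frac{\left(-1\right) \frac{1}{f}}{6} = \frac{1}{6 f}$)
$z{\left(b,B \right)} = - \frac{5}{8} - \frac{B}{8}$ ($z{\left(b,B \right)} = \frac{5 + B}{-8} = \left(5 + B\right) \left(- \frac{1}{8}\right) = - \frac{5}{8} - \frac{B}{8}$)
$d{\left(J \right)} = - \frac{15}{8}$ ($d{\left(J \right)} = - \frac{5}{8} - \frac{5}{4} = - \frac{15}{8}$)
$\frac{195220}{\sqrt{-139226 + 92654}} + \frac{176325}{d{\left(-95 \right)}} = \frac{195220}{\sqrt{-139226 + 92654}} + \frac{176325}{- \frac{15}{8}} = \frac{195220}{\sqrt{-46572}} + 176325 \left(- \frac{8}{15}\right) = \frac{195220}{2 i \sqrt{11643}} - 94040 = 195220 \left(- \frac{i \sqrt{11643}}{23286}\right) - 94040 = - \frac{97610 i \sqrt{11643}}{11643} - 94040 = -94040 - \frac{97610 i \sqrt{11643}}{11643}$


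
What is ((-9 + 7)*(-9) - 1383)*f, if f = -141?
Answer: 192465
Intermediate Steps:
((-9 + 7)*(-9) - 1383)*f = ((-9 + 7)*(-9) - 1383)*(-141) = (-2*(-9) - 1383)*(-141) = (18 - 1383)*(-141) = -1365*(-141) = 192465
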